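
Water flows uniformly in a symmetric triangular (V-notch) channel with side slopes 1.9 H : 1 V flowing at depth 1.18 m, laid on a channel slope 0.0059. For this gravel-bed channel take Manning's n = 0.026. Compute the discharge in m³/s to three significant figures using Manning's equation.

5.07 m³/s

A = z·y² = 1.9×1.18² = 2.646 m²
P = 2y√(1+z²) = 2×1.18×√(1+1.9²) = 5.067 m
R = A/P = 2.646/5.067 = 0.5221 m
Q = (1/n)·A·R^(2/3)·S^(1/2) = (1/0.026) × 2.646 × 0.5221^(2/3) × 0.0059^(1/2) = 5.068 m³/s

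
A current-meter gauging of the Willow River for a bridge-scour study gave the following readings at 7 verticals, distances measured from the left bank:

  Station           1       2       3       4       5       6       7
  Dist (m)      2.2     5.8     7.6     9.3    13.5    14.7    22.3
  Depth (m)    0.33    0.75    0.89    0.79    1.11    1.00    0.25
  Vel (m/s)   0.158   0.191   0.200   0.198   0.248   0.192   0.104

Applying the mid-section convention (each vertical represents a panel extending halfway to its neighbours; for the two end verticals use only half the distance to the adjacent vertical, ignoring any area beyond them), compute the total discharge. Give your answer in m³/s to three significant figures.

w_1 = (5.8 − 2.2)/2 = 1.8 m; q_1 = 0.158 × 0.33 × 1.8 = 0.09385 m³/s
w_2 = (7.6 − 2.2)/2 = 2.7 m; q_2 = 0.191 × 0.75 × 2.7 = 0.3868 m³/s
w_3 = (9.3 − 5.8)/2 = 1.75 m; q_3 = 0.200 × 0.89 × 1.75 = 0.3115 m³/s
w_4 = (13.5 − 7.6)/2 = 2.95 m; q_4 = 0.198 × 0.79 × 2.95 = 0.4614 m³/s
w_5 = (14.7 − 9.3)/2 = 2.7 m; q_5 = 0.248 × 1.11 × 2.7 = 0.7433 m³/s
w_6 = (22.3 − 13.5)/2 = 4.4 m; q_6 = 0.192 × 1.00 × 4.4 = 0.8448 m³/s
w_7 = (22.3 − 14.7)/2 = 3.8 m; q_7 = 0.104 × 0.25 × 3.8 = 0.09880 m³/s
Q = Σ qᵢ = 2.940 m³/s

2.94 m³/s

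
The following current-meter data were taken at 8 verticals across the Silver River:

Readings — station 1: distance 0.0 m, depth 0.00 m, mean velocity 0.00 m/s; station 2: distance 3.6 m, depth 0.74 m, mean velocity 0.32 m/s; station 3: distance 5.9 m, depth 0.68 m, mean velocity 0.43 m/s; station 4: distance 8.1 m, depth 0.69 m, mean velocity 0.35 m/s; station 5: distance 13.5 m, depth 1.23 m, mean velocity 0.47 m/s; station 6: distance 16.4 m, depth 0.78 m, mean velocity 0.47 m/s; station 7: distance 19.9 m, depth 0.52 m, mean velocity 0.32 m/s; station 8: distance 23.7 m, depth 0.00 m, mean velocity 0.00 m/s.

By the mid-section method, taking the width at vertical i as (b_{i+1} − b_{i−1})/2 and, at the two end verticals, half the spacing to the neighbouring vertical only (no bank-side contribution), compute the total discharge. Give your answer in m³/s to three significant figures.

w_2 = (5.9 − 0.0)/2 = 2.95 m; q_2 = 0.32 × 0.74 × 2.95 = 0.6986 m³/s
w_3 = (8.1 − 3.6)/2 = 2.25 m; q_3 = 0.43 × 0.68 × 2.25 = 0.6579 m³/s
w_4 = (13.5 − 5.9)/2 = 3.8 m; q_4 = 0.35 × 0.69 × 3.8 = 0.9177 m³/s
w_5 = (16.4 − 8.1)/2 = 4.15 m; q_5 = 0.47 × 1.23 × 4.15 = 2.399 m³/s
w_6 = (19.9 − 13.5)/2 = 3.2 m; q_6 = 0.47 × 0.78 × 3.2 = 1.173 m³/s
w_7 = (23.7 − 16.4)/2 = 3.65 m; q_7 = 0.32 × 0.52 × 3.65 = 0.6074 m³/s
Stations 1, 8 contribute zero (depth or velocity is 0).
Q = Σ qᵢ = 6.454 m³/s

6.45 m³/s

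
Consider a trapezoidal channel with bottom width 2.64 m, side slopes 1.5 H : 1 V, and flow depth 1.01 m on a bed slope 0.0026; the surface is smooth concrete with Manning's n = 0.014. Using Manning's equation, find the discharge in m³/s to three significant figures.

11.7 m³/s

A = (b + z·y)·y = (2.64 + 1.5×1.01)×1.01 = 4.197 m²
P = b + 2y√(1+z²) = 2.64 + 2×1.01×√(1+1.5²) = 6.282 m
R = A/P = 4.197/6.282 = 0.6681 m
Q = (1/n)·A·R^(2/3)·S^(1/2) = (1/0.014) × 4.197 × 0.6681^(2/3) × 0.0026^(1/2) = 11.68 m³/s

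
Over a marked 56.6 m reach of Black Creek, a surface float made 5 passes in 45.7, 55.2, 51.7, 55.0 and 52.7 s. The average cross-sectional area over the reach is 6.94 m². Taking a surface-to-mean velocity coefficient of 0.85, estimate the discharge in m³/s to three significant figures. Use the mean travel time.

t̄ = (45.7 + 55.2 + 51.7 + 55.0 + 52.7) / 5 = 52.06 s
v_surface = L / t̄ = 56.6 / 52.06 = 1.087 m/s
v_mean = 0.85 × 1.087 = 0.9241 m/s
Q = A × v_mean = 6.94 × 0.9241 = 6.413 m³/s

6.41 m³/s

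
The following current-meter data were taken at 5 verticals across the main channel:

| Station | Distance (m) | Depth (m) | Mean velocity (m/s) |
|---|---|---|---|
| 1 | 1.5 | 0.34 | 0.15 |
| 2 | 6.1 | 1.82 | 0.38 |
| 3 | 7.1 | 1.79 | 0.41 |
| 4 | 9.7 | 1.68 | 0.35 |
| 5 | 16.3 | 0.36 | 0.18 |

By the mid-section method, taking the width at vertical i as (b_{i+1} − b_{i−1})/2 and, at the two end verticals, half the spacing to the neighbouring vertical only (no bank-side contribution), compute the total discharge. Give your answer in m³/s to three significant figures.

6.29 m³/s

w_1 = (6.1 − 1.5)/2 = 2.3 m; q_1 = 0.15 × 0.34 × 2.3 = 0.1173 m³/s
w_2 = (7.1 − 1.5)/2 = 2.8 m; q_2 = 0.38 × 1.82 × 2.8 = 1.936 m³/s
w_3 = (9.7 − 6.1)/2 = 1.8 m; q_3 = 0.41 × 1.79 × 1.8 = 1.321 m³/s
w_4 = (16.3 − 7.1)/2 = 4.6 m; q_4 = 0.35 × 1.68 × 4.6 = 2.705 m³/s
w_5 = (16.3 − 9.7)/2 = 3.3 m; q_5 = 0.18 × 0.36 × 3.3 = 0.2138 m³/s
Q = Σ qᵢ = 6.293 m³/s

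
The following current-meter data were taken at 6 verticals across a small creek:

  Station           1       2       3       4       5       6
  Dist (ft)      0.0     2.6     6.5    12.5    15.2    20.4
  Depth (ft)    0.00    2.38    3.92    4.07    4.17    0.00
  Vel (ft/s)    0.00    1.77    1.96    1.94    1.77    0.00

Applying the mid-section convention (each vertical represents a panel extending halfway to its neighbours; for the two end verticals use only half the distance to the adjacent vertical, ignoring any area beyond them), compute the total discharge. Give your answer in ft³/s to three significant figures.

115 ft³/s

w_2 = (6.5 − 0.0)/2 = 3.25 ft; q_2 = 1.77 × 2.38 × 3.25 = 13.69 ft³/s
w_3 = (12.5 − 2.6)/2 = 4.95 ft; q_3 = 1.96 × 3.92 × 4.95 = 38.03 ft³/s
w_4 = (15.2 − 6.5)/2 = 4.35 ft; q_4 = 1.94 × 4.07 × 4.35 = 34.35 ft³/s
w_5 = (20.4 − 12.5)/2 = 3.95 ft; q_5 = 1.77 × 4.17 × 3.95 = 29.15 ft³/s
Stations 1, 6 contribute zero (depth or velocity is 0).
Q = Σ qᵢ = 115.2 ft³/s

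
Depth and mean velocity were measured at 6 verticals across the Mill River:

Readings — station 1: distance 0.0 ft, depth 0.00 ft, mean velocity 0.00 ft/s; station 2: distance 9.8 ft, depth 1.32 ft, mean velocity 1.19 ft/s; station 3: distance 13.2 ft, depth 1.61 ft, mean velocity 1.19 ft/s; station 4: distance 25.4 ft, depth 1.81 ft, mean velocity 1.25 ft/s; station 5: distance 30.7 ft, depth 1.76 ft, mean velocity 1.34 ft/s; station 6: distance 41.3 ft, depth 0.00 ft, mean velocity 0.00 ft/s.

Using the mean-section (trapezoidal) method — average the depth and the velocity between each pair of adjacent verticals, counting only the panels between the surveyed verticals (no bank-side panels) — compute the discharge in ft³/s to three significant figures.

Panel 1-2: Δb = 9.8 ft, d̄ = (0.00+1.32)/2 = 0.66, v̄ = (0.00+1.19)/2 = 0.595 → q = 9.8×0.66×0.595 = 3.848 ft³/s
Panel 2-3: Δb = 3.4 ft, d̄ = (1.32+1.61)/2 = 1.465, v̄ = (1.19+1.19)/2 = 1.19 → q = 3.4×1.465×1.19 = 5.927 ft³/s
Panel 3-4: Δb = 12.2 ft, d̄ = (1.61+1.81)/2 = 1.71, v̄ = (1.19+1.25)/2 = 1.22 → q = 12.2×1.71×1.22 = 25.45 ft³/s
Panel 4-5: Δb = 5.3 ft, d̄ = (1.81+1.76)/2 = 1.785, v̄ = (1.25+1.34)/2 = 1.295 → q = 5.3×1.785×1.295 = 12.25 ft³/s
Panel 5-6: Δb = 10.6 ft, d̄ = (1.76+0.00)/2 = 0.88, v̄ = (1.34+0.00)/2 = 0.67 → q = 10.6×0.88×0.67 = 6.250 ft³/s
Q = Σ q = 53.73 ft³/s

53.7 ft³/s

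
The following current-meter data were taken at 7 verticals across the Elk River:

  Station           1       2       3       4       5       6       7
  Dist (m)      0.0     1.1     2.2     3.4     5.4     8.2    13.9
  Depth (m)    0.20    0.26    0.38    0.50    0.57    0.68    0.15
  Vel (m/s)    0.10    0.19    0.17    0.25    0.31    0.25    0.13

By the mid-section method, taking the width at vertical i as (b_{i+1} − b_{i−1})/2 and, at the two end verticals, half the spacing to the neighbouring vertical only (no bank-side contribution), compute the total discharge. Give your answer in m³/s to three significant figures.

1.54 m³/s

w_1 = (1.1 − 0.0)/2 = 0.55 m; q_1 = 0.10 × 0.20 × 0.55 = 0.01100 m³/s
w_2 = (2.2 − 0.0)/2 = 1.1 m; q_2 = 0.19 × 0.26 × 1.1 = 0.05434 m³/s
w_3 = (3.4 − 1.1)/2 = 1.15 m; q_3 = 0.17 × 0.38 × 1.15 = 0.07429 m³/s
w_4 = (5.4 − 2.2)/2 = 1.6 m; q_4 = 0.25 × 0.50 × 1.6 = 0.2000 m³/s
w_5 = (8.2 − 3.4)/2 = 2.4 m; q_5 = 0.31 × 0.57 × 2.4 = 0.4241 m³/s
w_6 = (13.9 − 5.4)/2 = 4.25 m; q_6 = 0.25 × 0.68 × 4.25 = 0.7225 m³/s
w_7 = (13.9 − 8.2)/2 = 2.85 m; q_7 = 0.13 × 0.15 × 2.85 = 0.05558 m³/s
Q = Σ qᵢ = 1.542 m³/s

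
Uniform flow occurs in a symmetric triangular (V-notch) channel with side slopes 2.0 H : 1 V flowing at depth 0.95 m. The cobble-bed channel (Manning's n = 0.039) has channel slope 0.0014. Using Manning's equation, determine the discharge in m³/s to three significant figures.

0.979 m³/s

A = z·y² = 2.0×0.95² = 1.805 m²
P = 2y√(1+z²) = 2×0.95×√(1+2.0²) = 4.249 m
R = A/P = 1.805/4.249 = 0.4249 m
Q = (1/n)·A·R^(2/3)·S^(1/2) = (1/0.039) × 1.805 × 0.4249^(2/3) × 0.0014^(1/2) = 0.9787 m³/s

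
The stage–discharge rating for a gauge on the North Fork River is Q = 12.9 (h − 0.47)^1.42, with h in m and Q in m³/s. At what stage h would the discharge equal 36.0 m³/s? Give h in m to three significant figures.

h − h₀ = (Q/C)^(1/b) = (36.0/12.9)^(1/1.42) = 2.060 m
h = 0.47 + 2.060 = 2.530 m

2.53 m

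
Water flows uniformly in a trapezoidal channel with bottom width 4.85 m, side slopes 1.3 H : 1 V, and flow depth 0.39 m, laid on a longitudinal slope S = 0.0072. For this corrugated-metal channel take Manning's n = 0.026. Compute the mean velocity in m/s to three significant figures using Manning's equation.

A = (b + z·y)·y = (4.85 + 1.3×0.39)×0.39 = 2.089 m²
P = b + 2y√(1+z²) = 4.85 + 2×0.39×√(1+1.3²) = 6.129 m
R = A/P = 2.089/6.129 = 0.3409 m
Q = (1/n)·A·R^(2/3)·S^(1/2) = (1/0.026) × 2.089 × 0.3409^(2/3) × 0.0072^(1/2) = 3.327 m³/s
V = Q/A = 3.327/2.089 = 1.592 m/s

1.59 m/s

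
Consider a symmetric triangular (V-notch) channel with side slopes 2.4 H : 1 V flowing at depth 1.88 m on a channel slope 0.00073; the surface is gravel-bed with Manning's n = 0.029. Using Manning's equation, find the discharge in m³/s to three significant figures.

A = z·y² = 2.4×1.88² = 8.483 m²
P = 2y√(1+z²) = 2×1.88×√(1+2.4²) = 9.776 m
R = A/P = 8.483/9.776 = 0.8677 m
Q = (1/n)·A·R^(2/3)·S^(1/2) = (1/0.029) × 8.483 × 0.8677^(2/3) × 0.00073^(1/2) = 7.190 m³/s

7.19 m³/s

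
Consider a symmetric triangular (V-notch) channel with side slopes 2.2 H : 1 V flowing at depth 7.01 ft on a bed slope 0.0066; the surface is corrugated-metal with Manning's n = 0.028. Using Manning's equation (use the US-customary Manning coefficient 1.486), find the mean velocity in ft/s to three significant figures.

9.34 ft/s

A = z·y² = 2.2×7.01² = 108.1 ft²
P = 2y√(1+z²) = 2×7.01×√(1+2.2²) = 33.88 ft
R = A/P = 108.1/33.88 = 3.191 ft
Q = (1.486/n)·A·R^(2/3)·S^(1/2) = (1.486/0.028) × 108.1 × 3.191^(2/3) × 0.0066^(1/2) = 1010 ft³/s
V = Q/A = 1010/108.1 = 9.345 ft/s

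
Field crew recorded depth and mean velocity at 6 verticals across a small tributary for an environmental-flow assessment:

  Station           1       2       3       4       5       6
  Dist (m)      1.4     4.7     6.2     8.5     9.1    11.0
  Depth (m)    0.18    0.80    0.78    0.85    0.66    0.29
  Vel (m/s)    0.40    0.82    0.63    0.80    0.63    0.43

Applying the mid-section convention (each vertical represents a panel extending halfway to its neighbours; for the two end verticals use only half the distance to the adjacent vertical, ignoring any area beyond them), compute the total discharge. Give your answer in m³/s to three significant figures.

w_1 = (4.7 − 1.4)/2 = 1.65 m; q_1 = 0.40 × 0.18 × 1.65 = 0.1188 m³/s
w_2 = (6.2 − 1.4)/2 = 2.4 m; q_2 = 0.82 × 0.80 × 2.4 = 1.574 m³/s
w_3 = (8.5 − 4.7)/2 = 1.9 m; q_3 = 0.63 × 0.78 × 1.9 = 0.9337 m³/s
w_4 = (9.1 − 6.2)/2 = 1.45 m; q_4 = 0.80 × 0.85 × 1.45 = 0.9860 m³/s
w_5 = (11.0 − 8.5)/2 = 1.25 m; q_5 = 0.63 × 0.66 × 1.25 = 0.5198 m³/s
w_6 = (11.0 − 9.1)/2 = 0.95 m; q_6 = 0.43 × 0.29 × 0.95 = 0.1185 m³/s
Q = Σ qᵢ = 4.251 m³/s

4.25 m³/s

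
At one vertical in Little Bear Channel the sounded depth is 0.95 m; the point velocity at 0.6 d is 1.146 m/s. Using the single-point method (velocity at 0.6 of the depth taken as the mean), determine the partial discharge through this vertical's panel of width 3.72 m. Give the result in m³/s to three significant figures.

4.05 m³/s

v̄ = v₀.₆ = 1.146 m/s
q = v̄ × d × w = 1.146 × 0.95 × 3.72 = 4.050 m³/s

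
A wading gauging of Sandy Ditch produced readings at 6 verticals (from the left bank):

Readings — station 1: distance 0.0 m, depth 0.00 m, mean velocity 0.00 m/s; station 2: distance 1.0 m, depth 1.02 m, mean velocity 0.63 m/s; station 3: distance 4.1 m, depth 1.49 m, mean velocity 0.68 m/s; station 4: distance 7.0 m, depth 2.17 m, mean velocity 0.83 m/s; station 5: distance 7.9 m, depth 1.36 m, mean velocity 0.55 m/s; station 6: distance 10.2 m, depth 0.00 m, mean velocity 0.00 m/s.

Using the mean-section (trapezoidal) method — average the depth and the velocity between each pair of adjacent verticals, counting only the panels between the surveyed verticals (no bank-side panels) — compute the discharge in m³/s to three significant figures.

Panel 1-2: Δb = 1 m, d̄ = (0.00+1.02)/2 = 0.51, v̄ = (0.00+0.63)/2 = 0.315 → q = 1×0.51×0.315 = 0.1607 m³/s
Panel 2-3: Δb = 3.1 m, d̄ = (1.02+1.49)/2 = 1.255, v̄ = (0.63+0.68)/2 = 0.655 → q = 3.1×1.255×0.655 = 2.548 m³/s
Panel 3-4: Δb = 2.9 m, d̄ = (1.49+2.17)/2 = 1.83, v̄ = (0.68+0.83)/2 = 0.755 → q = 2.9×1.83×0.755 = 4.007 m³/s
Panel 4-5: Δb = 0.9 m, d̄ = (2.17+1.36)/2 = 1.765, v̄ = (0.83+0.55)/2 = 0.69 → q = 0.9×1.765×0.69 = 1.096 m³/s
Panel 5-6: Δb = 2.3 m, d̄ = (1.36+0.00)/2 = 0.68, v̄ = (0.55+0.00)/2 = 0.275 → q = 2.3×0.68×0.275 = 0.4301 m³/s
Q = Σ q = 8.242 m³/s

8.24 m³/s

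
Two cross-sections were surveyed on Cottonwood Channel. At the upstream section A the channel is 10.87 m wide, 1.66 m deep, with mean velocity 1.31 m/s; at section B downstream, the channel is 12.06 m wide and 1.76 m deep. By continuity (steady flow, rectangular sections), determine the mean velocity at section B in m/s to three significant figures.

Q = A₁V₁ = (10.87×1.66) × 1.31 = 23.64 m³/s
A₂ = 12.06 × 1.76 = 21.23 m²
V₂ = Q/A₂ = 23.64/21.23 = 1.114 m/s

1.11 m/s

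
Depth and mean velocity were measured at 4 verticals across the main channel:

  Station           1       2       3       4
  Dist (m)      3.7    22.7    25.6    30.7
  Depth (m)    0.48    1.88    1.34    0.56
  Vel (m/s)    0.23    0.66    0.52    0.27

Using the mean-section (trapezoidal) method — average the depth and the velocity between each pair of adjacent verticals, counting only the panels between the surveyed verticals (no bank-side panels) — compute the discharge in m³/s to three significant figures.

Panel 1-2: Δb = 19 m, d̄ = (0.48+1.88)/2 = 1.18, v̄ = (0.23+0.66)/2 = 0.445 → q = 19×1.18×0.445 = 9.977 m³/s
Panel 2-3: Δb = 2.9 m, d̄ = (1.88+1.34)/2 = 1.61, v̄ = (0.66+0.52)/2 = 0.59 → q = 2.9×1.61×0.59 = 2.755 m³/s
Panel 3-4: Δb = 5.1 m, d̄ = (1.34+0.56)/2 = 0.95, v̄ = (0.52+0.27)/2 = 0.395 → q = 5.1×0.95×0.395 = 1.914 m³/s
Q = Σ q = 14.65 m³/s

14.6 m³/s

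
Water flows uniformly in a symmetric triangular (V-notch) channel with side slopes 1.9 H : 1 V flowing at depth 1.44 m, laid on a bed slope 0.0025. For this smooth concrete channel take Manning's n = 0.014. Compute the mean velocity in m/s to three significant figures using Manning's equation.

A = z·y² = 1.9×1.44² = 3.940 m²
P = 2y√(1+z²) = 2×1.44×√(1+1.9²) = 6.184 m
R = A/P = 3.940/6.184 = 0.6371 m
Q = (1/n)·A·R^(2/3)·S^(1/2) = (1/0.014) × 3.940 × 0.6371^(2/3) × 0.0025^(1/2) = 10.42 m³/s
V = Q/A = 10.42/3.940 = 2.644 m/s

2.64 m/s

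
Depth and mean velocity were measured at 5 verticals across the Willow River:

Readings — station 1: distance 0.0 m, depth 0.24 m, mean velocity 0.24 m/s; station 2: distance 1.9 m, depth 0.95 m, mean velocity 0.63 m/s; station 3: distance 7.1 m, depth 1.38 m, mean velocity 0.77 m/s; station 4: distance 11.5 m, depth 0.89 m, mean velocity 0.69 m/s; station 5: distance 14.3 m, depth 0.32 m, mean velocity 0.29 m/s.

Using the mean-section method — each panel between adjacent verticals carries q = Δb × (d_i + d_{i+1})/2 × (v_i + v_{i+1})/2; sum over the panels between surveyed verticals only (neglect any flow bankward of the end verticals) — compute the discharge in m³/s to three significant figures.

9.21 m³/s

Panel 1-2: Δb = 1.9 m, d̄ = (0.24+0.95)/2 = 0.595, v̄ = (0.24+0.63)/2 = 0.435 → q = 1.9×0.595×0.435 = 0.4918 m³/s
Panel 2-3: Δb = 5.2 m, d̄ = (0.95+1.38)/2 = 1.165, v̄ = (0.63+0.77)/2 = 0.7 → q = 5.2×1.165×0.7 = 4.241 m³/s
Panel 3-4: Δb = 4.4 m, d̄ = (1.38+0.89)/2 = 1.135, v̄ = (0.77+0.69)/2 = 0.73 → q = 4.4×1.135×0.73 = 3.646 m³/s
Panel 4-5: Δb = 2.8 m, d̄ = (0.89+0.32)/2 = 0.605, v̄ = (0.69+0.29)/2 = 0.49 → q = 2.8×0.605×0.49 = 0.8301 m³/s
Q = Σ q = 9.208 m³/s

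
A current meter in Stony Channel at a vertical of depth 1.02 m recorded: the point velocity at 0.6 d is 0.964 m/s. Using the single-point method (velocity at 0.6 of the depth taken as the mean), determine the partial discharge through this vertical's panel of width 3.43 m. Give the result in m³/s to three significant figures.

v̄ = v₀.₆ = 0.964 m/s
q = v̄ × d × w = 0.9640 × 1.02 × 3.43 = 3.373 m³/s

3.37 m³/s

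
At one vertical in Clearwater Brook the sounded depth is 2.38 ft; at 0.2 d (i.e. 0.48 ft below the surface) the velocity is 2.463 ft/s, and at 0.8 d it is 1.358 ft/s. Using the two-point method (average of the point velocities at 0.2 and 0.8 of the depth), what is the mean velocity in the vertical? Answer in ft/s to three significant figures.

v̄ = (2.463 + 1.358) / 2 = 1.911 ft/s

1.91 ft/s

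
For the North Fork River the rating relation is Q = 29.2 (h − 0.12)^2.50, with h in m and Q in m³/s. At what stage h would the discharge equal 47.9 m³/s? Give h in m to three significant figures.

h − h₀ = (Q/C)^(1/b) = (47.9/29.2)^(1/2.50) = 1.219 m
h = 0.12 + 1.219 = 1.339 m

1.34 m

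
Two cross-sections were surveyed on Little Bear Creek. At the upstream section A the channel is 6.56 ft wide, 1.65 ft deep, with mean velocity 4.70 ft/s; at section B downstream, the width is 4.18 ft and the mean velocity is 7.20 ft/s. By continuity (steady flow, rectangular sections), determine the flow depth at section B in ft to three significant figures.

Q = A₁V₁ = (6.56×1.65) × 4.70 = 50.87 ft³/s
d₂ = Q/(b₂ V₂) = 50.87/(4.18×7.20) = 1.690 ft

1.69 ft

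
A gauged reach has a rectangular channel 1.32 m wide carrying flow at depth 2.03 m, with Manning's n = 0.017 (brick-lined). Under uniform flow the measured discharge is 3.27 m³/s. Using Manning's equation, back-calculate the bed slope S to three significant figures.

A = b·y = 1.32 × 2.03 = 2.680 m²
P = b + 2y = 1.32 + 2×2.03 = 5.380 m
R = A/P = 2.680/5.380 = 0.4981 m
S = (Q·n / (1·A·R^(2/3)))² = (3.27×0.017 / (1×2.680×0.6283))² = 0.001090

0.00109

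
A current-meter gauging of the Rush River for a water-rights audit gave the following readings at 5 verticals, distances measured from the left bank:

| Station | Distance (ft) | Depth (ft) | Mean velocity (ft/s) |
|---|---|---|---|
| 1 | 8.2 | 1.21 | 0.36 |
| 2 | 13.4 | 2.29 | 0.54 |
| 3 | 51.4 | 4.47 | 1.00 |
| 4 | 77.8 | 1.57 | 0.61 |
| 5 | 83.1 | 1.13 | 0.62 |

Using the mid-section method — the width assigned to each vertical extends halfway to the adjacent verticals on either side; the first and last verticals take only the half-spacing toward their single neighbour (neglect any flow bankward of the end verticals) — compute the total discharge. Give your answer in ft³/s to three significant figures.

189 ft³/s

w_1 = (13.4 − 8.2)/2 = 2.6 ft; q_1 = 0.36 × 1.21 × 2.6 = 1.133 ft³/s
w_2 = (51.4 − 8.2)/2 = 21.6 ft; q_2 = 0.54 × 2.29 × 21.6 = 26.71 ft³/s
w_3 = (77.8 − 13.4)/2 = 32.2 ft; q_3 = 1.00 × 4.47 × 32.2 = 143.9 ft³/s
w_4 = (83.1 − 51.4)/2 = 15.85 ft; q_4 = 0.61 × 1.57 × 15.85 = 15.18 ft³/s
w_5 = (83.1 − 77.8)/2 = 2.65 ft; q_5 = 0.62 × 1.13 × 2.65 = 1.857 ft³/s
Q = Σ qᵢ = 188.8 ft³/s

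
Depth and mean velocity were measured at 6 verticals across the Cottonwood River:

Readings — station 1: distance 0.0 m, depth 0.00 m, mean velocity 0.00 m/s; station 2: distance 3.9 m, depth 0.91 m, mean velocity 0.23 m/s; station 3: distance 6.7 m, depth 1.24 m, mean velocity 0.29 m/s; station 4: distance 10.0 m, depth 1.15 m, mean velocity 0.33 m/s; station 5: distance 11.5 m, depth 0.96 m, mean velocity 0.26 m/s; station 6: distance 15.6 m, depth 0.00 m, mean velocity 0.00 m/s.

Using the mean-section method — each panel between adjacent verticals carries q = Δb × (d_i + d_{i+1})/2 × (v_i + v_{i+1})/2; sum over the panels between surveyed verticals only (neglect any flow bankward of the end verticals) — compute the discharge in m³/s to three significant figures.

Panel 1-2: Δb = 3.9 m, d̄ = (0.00+0.91)/2 = 0.455, v̄ = (0.00+0.23)/2 = 0.115 → q = 3.9×0.455×0.115 = 0.2041 m³/s
Panel 2-3: Δb = 2.8 m, d̄ = (0.91+1.24)/2 = 1.075, v̄ = (0.23+0.29)/2 = 0.26 → q = 2.8×1.075×0.26 = 0.7826 m³/s
Panel 3-4: Δb = 3.3 m, d̄ = (1.24+1.15)/2 = 1.195, v̄ = (0.29+0.33)/2 = 0.31 → q = 3.3×1.195×0.31 = 1.222 m³/s
Panel 4-5: Δb = 1.5 m, d̄ = (1.15+0.96)/2 = 1.055, v̄ = (0.33+0.26)/2 = 0.295 → q = 1.5×1.055×0.295 = 0.4668 m³/s
Panel 5-6: Δb = 4.1 m, d̄ = (0.96+0.00)/2 = 0.48, v̄ = (0.26+0.00)/2 = 0.13 → q = 4.1×0.48×0.13 = 0.2558 m³/s
Q = Σ q = 2.932 m³/s

2.93 m³/s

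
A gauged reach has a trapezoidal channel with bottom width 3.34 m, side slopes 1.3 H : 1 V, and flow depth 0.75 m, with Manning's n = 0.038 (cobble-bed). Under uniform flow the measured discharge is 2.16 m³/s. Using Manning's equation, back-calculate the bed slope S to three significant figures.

0.00140

A = (b + z·y)·y = (3.34 + 1.3×0.75)×0.75 = 3.236 m²
P = b + 2y√(1+z²) = 3.34 + 2×0.75×√(1+1.3²) = 5.800 m
R = A/P = 3.236/5.800 = 0.5580 m
S = (Q·n / (1·A·R^(2/3)))² = (2.16×0.038 / (1×3.236×0.6777))² = 0.001400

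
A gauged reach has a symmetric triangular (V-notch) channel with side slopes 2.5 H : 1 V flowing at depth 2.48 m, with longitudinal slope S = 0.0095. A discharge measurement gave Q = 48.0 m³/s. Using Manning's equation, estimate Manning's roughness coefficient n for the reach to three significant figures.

0.0343

A = z·y² = 2.5×2.48² = 15.38 m²
P = 2y√(1+z²) = 2×2.48×√(1+2.5²) = 13.36 m
R = A/P = 15.38/13.36 = 1.151 m
n = (1/Q)·A·R^(2/3)·S^(1/2) = (1/48.0) × 15.38 × 1.098 × 0.09747 = 0.03430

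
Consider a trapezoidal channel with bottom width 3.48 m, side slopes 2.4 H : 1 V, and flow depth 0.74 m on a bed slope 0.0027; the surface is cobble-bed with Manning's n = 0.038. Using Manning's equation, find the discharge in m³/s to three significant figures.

A = (b + z·y)·y = (3.48 + 2.4×0.74)×0.74 = 3.889 m²
P = b + 2y√(1+z²) = 3.48 + 2×0.74×√(1+2.4²) = 7.328 m
R = A/P = 3.889/7.328 = 0.5308 m
Q = (1/n)·A·R^(2/3)·S^(1/2) = (1/0.038) × 3.889 × 0.5308^(2/3) × 0.0027^(1/2) = 3.486 m³/s

3.49 m³/s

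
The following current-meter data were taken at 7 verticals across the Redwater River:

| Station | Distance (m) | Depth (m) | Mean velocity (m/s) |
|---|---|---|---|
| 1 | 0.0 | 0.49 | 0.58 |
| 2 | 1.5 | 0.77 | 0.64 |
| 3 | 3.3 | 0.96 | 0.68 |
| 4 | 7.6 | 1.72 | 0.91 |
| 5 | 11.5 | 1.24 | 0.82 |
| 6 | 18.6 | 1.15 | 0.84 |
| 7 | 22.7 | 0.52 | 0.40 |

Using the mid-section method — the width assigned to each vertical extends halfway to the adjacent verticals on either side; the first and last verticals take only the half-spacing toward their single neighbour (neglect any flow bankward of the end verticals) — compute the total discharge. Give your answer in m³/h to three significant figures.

75100 m³/h

w_1 = (1.5 − 0.0)/2 = 0.75 m; q_1 = 0.58 × 0.49 × 0.75 = 0.2132 m³/s
w_2 = (3.3 − 0.0)/2 = 1.65 m; q_2 = 0.64 × 0.77 × 1.65 = 0.8131 m³/s
w_3 = (7.6 − 1.5)/2 = 3.05 m; q_3 = 0.68 × 0.96 × 3.05 = 1.991 m³/s
w_4 = (11.5 − 3.3)/2 = 4.1 m; q_4 = 0.91 × 1.72 × 4.1 = 6.417 m³/s
w_5 = (18.6 − 7.6)/2 = 5.5 m; q_5 = 0.82 × 1.24 × 5.5 = 5.592 m³/s
w_6 = (22.7 − 11.5)/2 = 5.6 m; q_6 = 0.84 × 1.15 × 5.6 = 5.410 m³/s
w_7 = (22.7 − 18.6)/2 = 2.05 m; q_7 = 0.40 × 0.52 × 2.05 = 0.4264 m³/s
Q = Σ qᵢ = 20.86 m³/s
= 20.86 × 3600 = 75110 m³/h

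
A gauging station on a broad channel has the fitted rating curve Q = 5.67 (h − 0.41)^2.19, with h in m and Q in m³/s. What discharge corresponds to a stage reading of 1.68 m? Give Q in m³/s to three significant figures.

9.57 m³/s

Q = 5.67 × (1.68 − 0.41)^2.19 = 5.67 × 1.27^2.19 = 9.570 m³/s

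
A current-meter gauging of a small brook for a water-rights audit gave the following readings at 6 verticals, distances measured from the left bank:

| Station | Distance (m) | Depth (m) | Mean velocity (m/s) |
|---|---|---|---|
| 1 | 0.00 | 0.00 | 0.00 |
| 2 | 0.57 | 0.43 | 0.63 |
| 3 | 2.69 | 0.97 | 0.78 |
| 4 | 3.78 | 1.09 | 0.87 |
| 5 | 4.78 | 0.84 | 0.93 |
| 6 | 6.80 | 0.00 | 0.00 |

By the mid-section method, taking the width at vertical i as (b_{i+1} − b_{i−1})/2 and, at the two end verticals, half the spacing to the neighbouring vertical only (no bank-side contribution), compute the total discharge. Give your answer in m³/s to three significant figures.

3.75 m³/s

w_2 = (2.69 − 0.00)/2 = 1.345 m; q_2 = 0.63 × 0.43 × 1.345 = 0.3644 m³/s
w_3 = (3.78 − 0.57)/2 = 1.605 m; q_3 = 0.78 × 0.97 × 1.605 = 1.214 m³/s
w_4 = (4.78 − 2.69)/2 = 1.045 m; q_4 = 0.87 × 1.09 × 1.045 = 0.9910 m³/s
w_5 = (6.80 − 3.78)/2 = 1.51 m; q_5 = 0.93 × 0.84 × 1.51 = 1.180 m³/s
Stations 1, 6 contribute zero (depth or velocity is 0).
Q = Σ qᵢ = 3.749 m³/s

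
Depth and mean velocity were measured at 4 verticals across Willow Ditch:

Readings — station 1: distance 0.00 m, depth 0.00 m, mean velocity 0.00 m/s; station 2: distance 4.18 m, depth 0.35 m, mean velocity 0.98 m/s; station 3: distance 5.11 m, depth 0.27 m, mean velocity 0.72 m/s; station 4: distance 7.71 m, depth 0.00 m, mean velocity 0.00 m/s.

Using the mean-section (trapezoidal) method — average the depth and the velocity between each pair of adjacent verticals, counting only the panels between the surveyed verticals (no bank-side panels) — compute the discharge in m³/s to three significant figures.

Panel 1-2: Δb = 4.18 m, d̄ = (0.00+0.35)/2 = 0.175, v̄ = (0.00+0.98)/2 = 0.49 → q = 4.18×0.175×0.49 = 0.3584 m³/s
Panel 2-3: Δb = 0.93 m, d̄ = (0.35+0.27)/2 = 0.31, v̄ = (0.98+0.72)/2 = 0.85 → q = 0.93×0.31×0.85 = 0.2451 m³/s
Panel 3-4: Δb = 2.6 m, d̄ = (0.27+0.00)/2 = 0.135, v̄ = (0.72+0.00)/2 = 0.36 → q = 2.6×0.135×0.36 = 0.1264 m³/s
Q = Σ q = 0.7299 m³/s

0.730 m³/s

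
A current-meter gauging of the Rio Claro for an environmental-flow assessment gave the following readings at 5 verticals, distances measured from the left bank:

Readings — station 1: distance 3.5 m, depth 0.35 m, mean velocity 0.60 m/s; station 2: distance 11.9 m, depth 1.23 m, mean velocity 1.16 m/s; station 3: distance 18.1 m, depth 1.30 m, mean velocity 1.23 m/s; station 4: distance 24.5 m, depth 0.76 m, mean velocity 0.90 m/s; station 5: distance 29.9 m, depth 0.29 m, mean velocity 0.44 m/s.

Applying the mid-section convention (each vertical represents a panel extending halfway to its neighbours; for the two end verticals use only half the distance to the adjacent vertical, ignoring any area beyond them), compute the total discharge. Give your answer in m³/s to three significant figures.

25.8 m³/s

w_1 = (11.9 − 3.5)/2 = 4.2 m; q_1 = 0.60 × 0.35 × 4.2 = 0.8820 m³/s
w_2 = (18.1 − 3.5)/2 = 7.3 m; q_2 = 1.16 × 1.23 × 7.3 = 10.42 m³/s
w_3 = (24.5 − 11.9)/2 = 6.3 m; q_3 = 1.23 × 1.30 × 6.3 = 10.07 m³/s
w_4 = (29.9 − 18.1)/2 = 5.9 m; q_4 = 0.90 × 0.76 × 5.9 = 4.036 m³/s
w_5 = (29.9 − 24.5)/2 = 2.7 m; q_5 = 0.44 × 0.29 × 2.7 = 0.3445 m³/s
Q = Σ qᵢ = 25.75 m³/s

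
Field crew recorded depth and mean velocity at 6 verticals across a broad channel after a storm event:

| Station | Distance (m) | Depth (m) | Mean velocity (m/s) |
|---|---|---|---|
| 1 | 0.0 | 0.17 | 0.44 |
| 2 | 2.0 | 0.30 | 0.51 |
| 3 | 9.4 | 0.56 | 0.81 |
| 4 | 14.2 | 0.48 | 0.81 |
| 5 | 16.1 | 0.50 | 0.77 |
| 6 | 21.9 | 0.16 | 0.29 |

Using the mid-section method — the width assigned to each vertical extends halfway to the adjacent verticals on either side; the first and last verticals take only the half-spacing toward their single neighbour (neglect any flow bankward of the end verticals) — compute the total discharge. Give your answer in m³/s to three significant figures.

6.48 m³/s

w_1 = (2.0 − 0.0)/2 = 1 m; q_1 = 0.44 × 0.17 × 1 = 0.07480 m³/s
w_2 = (9.4 − 0.0)/2 = 4.7 m; q_2 = 0.51 × 0.30 × 4.7 = 0.7191 m³/s
w_3 = (14.2 − 2.0)/2 = 6.1 m; q_3 = 0.81 × 0.56 × 6.1 = 2.767 m³/s
w_4 = (16.1 − 9.4)/2 = 3.35 m; q_4 = 0.81 × 0.48 × 3.35 = 1.302 m³/s
w_5 = (21.9 − 14.2)/2 = 3.85 m; q_5 = 0.77 × 0.50 × 3.85 = 1.482 m³/s
w_6 = (21.9 − 16.1)/2 = 2.9 m; q_6 = 0.29 × 0.16 × 2.9 = 0.1346 m³/s
Q = Σ qᵢ = 6.480 m³/s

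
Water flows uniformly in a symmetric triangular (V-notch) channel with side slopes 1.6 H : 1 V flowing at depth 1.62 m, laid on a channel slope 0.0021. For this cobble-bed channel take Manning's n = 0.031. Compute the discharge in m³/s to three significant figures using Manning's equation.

A = z·y² = 1.6×1.62² = 4.199 m²
P = 2y√(1+z²) = 2×1.62×√(1+1.6²) = 6.113 m
R = A/P = 4.199/6.113 = 0.6869 m
Q = (1/n)·A·R^(2/3)·S^(1/2) = (1/0.031) × 4.199 × 0.6869^(2/3) × 0.0021^(1/2) = 4.832 m³/s

4.83 m³/s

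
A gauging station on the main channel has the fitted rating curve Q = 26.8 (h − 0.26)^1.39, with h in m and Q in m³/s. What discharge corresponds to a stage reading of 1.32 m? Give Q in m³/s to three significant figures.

29.1 m³/s

Q = 26.8 × (1.32 − 0.26)^1.39 = 26.8 × 1.06^1.39 = 29.06 m³/s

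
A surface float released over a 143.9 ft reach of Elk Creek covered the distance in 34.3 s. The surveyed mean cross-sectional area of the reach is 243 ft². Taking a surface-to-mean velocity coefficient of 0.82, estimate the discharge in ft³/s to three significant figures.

v_surface = L / t̄ = 143.9 / 34.3 = 4.195 ft/s
v_mean = 0.82 × 4.195 = 3.440 ft/s
Q = A × v_mean = 243 × 3.440 = 836.0 ft³/s

836 ft³/s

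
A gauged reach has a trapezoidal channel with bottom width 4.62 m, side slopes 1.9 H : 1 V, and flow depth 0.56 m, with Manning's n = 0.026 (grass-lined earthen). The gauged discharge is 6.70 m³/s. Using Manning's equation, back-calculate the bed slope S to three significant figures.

0.00861

A = (b + z·y)·y = (4.62 + 1.9×0.56)×0.56 = 3.183 m²
P = b + 2y√(1+z²) = 4.62 + 2×0.56×√(1+1.9²) = 7.025 m
R = A/P = 3.183/7.025 = 0.4531 m
S = (Q·n / (1·A·R^(2/3)))² = (6.70×0.026 / (1×3.183×0.5899))² = 0.008606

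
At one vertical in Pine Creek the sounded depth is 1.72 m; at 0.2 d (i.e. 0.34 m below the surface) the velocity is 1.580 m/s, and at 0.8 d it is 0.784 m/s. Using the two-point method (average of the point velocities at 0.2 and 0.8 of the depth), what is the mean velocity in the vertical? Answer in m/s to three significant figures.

1.18 m/s

v̄ = (1.580 + 0.784) / 2 = 1.182 m/s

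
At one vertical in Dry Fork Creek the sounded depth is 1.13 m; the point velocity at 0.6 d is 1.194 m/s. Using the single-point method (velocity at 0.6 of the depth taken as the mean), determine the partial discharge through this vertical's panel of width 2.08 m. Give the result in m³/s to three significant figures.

v̄ = v₀.₆ = 1.194 m/s
q = v̄ × d × w = 1.194 × 1.13 × 2.08 = 2.806 m³/s

2.81 m³/s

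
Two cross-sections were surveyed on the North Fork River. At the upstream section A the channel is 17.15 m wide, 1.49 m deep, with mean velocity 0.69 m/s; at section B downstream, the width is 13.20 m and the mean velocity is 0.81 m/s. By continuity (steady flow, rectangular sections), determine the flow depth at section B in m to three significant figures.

Q = A₁V₁ = (17.15×1.49) × 0.69 = 17.63 m³/s
d₂ = Q/(b₂ V₂) = 17.63/(13.20×0.81) = 1.649 m

1.65 m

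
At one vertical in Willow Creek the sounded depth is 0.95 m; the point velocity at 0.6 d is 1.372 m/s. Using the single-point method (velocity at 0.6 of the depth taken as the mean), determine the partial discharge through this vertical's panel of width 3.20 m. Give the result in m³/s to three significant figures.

v̄ = v₀.₆ = 1.372 m/s
q = v̄ × d × w = 1.372 × 0.95 × 3.20 = 4.171 m³/s

4.17 m³/s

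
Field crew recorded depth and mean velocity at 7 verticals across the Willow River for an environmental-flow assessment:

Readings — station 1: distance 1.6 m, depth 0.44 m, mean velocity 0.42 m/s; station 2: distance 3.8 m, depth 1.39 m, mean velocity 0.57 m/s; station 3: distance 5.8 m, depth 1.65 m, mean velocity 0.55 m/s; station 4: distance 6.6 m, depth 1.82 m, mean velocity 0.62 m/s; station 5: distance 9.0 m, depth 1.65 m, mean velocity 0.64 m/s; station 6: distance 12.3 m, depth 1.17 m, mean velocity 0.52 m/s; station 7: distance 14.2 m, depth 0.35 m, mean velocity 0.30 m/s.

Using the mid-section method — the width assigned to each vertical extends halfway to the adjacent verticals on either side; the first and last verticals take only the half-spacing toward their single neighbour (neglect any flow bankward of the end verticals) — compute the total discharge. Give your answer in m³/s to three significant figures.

w_1 = (3.8 − 1.6)/2 = 1.1 m; q_1 = 0.42 × 0.44 × 1.1 = 0.2033 m³/s
w_2 = (5.8 − 1.6)/2 = 2.1 m; q_2 = 0.57 × 1.39 × 2.1 = 1.664 m³/s
w_3 = (6.6 − 3.8)/2 = 1.4 m; q_3 = 0.55 × 1.65 × 1.4 = 1.271 m³/s
w_4 = (9.0 − 5.8)/2 = 1.6 m; q_4 = 0.62 × 1.82 × 1.6 = 1.805 m³/s
w_5 = (12.3 − 6.6)/2 = 2.85 m; q_5 = 0.64 × 1.65 × 2.85 = 3.010 m³/s
w_6 = (14.2 − 9.0)/2 = 2.6 m; q_6 = 0.52 × 1.17 × 2.6 = 1.582 m³/s
w_7 = (14.2 − 12.3)/2 = 0.95 m; q_7 = 0.30 × 0.35 × 0.95 = 0.09975 m³/s
Q = Σ qᵢ = 9.634 m³/s

9.63 m³/s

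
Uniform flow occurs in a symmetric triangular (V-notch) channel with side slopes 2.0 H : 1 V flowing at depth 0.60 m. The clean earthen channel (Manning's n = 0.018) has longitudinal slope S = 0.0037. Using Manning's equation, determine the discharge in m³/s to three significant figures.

1.01 m³/s

A = z·y² = 2.0×0.60² = 0.7200 m²
P = 2y√(1+z²) = 2×0.60×√(1+2.0²) = 2.683 m
R = A/P = 0.7200/2.683 = 0.2683 m
Q = (1/n)·A·R^(2/3)·S^(1/2) = (1/0.018) × 0.7200 × 0.2683^(2/3) × 0.0037^(1/2) = 1.012 m³/s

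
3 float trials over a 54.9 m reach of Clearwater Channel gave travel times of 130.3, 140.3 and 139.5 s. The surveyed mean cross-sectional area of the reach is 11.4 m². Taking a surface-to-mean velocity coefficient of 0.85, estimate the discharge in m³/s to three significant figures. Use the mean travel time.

3.89 m³/s

t̄ = (130.3 + 140.3 + 139.5) / 3 = 136.7 s
v_surface = L / t̄ = 54.9 / 136.7 = 0.4016 m/s
v_mean = 0.85 × 0.4016 = 0.3414 m/s
Q = A × v_mean = 11.4 × 0.3414 = 3.892 m³/s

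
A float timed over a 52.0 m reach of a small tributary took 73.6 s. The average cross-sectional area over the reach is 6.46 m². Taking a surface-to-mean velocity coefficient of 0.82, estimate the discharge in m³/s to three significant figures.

v_surface = L / t̄ = 52.0 / 73.6 = 0.7065 m/s
v_mean = 0.82 × 0.7065 = 0.5793 m/s
Q = A × v_mean = 6.46 × 0.5793 = 3.743 m³/s

3.74 m³/s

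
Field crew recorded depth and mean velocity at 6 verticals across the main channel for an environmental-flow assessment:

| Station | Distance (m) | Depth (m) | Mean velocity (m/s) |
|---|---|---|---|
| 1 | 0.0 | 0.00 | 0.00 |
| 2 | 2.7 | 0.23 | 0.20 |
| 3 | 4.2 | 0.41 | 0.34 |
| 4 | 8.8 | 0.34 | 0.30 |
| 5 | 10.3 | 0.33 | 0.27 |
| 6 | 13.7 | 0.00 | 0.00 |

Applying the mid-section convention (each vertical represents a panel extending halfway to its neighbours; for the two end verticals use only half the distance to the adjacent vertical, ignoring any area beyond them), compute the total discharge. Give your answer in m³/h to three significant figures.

w_2 = (4.2 − 0.0)/2 = 2.1 m; q_2 = 0.20 × 0.23 × 2.1 = 0.09660 m³/s
w_3 = (8.8 − 2.7)/2 = 3.05 m; q_3 = 0.34 × 0.41 × 3.05 = 0.4252 m³/s
w_4 = (10.3 − 4.2)/2 = 3.05 m; q_4 = 0.30 × 0.34 × 3.05 = 0.3111 m³/s
w_5 = (13.7 − 8.8)/2 = 2.45 m; q_5 = 0.27 × 0.33 × 2.45 = 0.2183 m³/s
Stations 1, 6 contribute zero (depth or velocity is 0).
Q = Σ qᵢ = 1.051 m³/s
= 1.051 × 3600 = 3784 m³/h

3780 m³/h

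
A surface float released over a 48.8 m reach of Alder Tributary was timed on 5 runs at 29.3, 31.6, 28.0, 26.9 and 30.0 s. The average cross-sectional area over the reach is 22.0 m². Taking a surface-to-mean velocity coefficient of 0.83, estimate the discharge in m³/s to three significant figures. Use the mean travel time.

t̄ = (29.3 + 31.6 + 28.0 + 26.9 + 30.0) / 5 = 29.16 s
v_surface = L / t̄ = 48.8 / 29.16 = 1.674 m/s
v_mean = 0.83 × 1.674 = 1.389 m/s
Q = A × v_mean = 22.0 × 1.389 = 30.56 m³/s

30.6 m³/s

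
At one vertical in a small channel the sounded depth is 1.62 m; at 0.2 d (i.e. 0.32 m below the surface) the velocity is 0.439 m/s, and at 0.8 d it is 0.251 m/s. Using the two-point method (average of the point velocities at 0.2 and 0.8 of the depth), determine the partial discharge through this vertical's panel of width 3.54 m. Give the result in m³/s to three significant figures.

1.98 m³/s

v̄ = (0.439 + 0.251) / 2 = 0.3450 m/s
q = v̄ × d × w = 0.3450 × 1.62 × 3.54 = 1.979 m³/s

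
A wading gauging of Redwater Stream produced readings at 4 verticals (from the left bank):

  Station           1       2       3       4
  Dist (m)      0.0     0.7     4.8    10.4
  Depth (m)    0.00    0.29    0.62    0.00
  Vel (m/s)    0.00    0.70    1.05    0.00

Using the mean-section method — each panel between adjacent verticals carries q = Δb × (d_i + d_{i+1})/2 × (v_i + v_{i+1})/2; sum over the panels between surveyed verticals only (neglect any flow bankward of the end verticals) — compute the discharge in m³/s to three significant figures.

2.58 m³/s

Panel 1-2: Δb = 0.7 m, d̄ = (0.00+0.29)/2 = 0.145, v̄ = (0.00+0.70)/2 = 0.35 → q = 0.7×0.145×0.35 = 0.03553 m³/s
Panel 2-3: Δb = 4.1 m, d̄ = (0.29+0.62)/2 = 0.455, v̄ = (0.70+1.05)/2 = 0.875 → q = 4.1×0.455×0.875 = 1.632 m³/s
Panel 3-4: Δb = 5.6 m, d̄ = (0.62+0.00)/2 = 0.31, v̄ = (1.05+0.00)/2 = 0.525 → q = 5.6×0.31×0.525 = 0.9114 m³/s
Q = Σ q = 2.579 m³/s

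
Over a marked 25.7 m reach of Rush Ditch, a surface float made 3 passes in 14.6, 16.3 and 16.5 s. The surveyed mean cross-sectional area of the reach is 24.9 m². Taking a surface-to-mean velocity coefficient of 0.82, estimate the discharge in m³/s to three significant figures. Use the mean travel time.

33.2 m³/s

t̄ = (14.6 + 16.3 + 16.5) / 3 = 15.8 s
v_surface = L / t̄ = 25.7 / 15.8 = 1.627 m/s
v_mean = 0.82 × 1.627 = 1.334 m/s
Q = A × v_mean = 24.9 × 1.334 = 33.21 m³/s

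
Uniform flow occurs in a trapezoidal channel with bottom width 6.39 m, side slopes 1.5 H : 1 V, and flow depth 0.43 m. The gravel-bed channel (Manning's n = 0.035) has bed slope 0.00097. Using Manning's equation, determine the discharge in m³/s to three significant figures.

A = (b + z·y)·y = (6.39 + 1.5×0.43)×0.43 = 3.025 m²
P = b + 2y√(1+z²) = 6.39 + 2×0.43×√(1+1.5²) = 7.940 m
R = A/P = 3.025/7.940 = 0.3810 m
Q = (1/n)·A·R^(2/3)·S^(1/2) = (1/0.035) × 3.025 × 0.3810^(2/3) × 0.00097^(1/2) = 1.415 m³/s

1.41 m³/s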